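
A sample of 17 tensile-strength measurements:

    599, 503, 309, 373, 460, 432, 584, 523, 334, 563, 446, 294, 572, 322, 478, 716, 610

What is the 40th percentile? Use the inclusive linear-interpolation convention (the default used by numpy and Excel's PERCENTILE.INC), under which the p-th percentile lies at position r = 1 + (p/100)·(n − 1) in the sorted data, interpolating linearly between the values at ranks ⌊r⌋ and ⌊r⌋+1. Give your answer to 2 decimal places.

Sorted: 294, 309, 322, 334, 373, 432, 446, 460, 478, 503, 523, 563, 572, 584, 599, 610, 716.
n = 17.
r = 1 + (40/100)·(17 − 1) = 1 + 6.4 = 7.4.
Rank 7 is 446 and rank 8 is 460.
Interpolate: 446 + 0.4·(460 − 446) = 446 + 0.4·14 = 451.6.

451.60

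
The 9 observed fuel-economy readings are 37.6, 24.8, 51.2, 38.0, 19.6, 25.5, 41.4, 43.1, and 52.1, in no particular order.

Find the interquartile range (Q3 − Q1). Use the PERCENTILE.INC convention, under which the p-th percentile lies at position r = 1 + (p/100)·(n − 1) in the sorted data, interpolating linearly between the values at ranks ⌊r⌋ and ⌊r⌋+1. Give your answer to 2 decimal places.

17.60

Sorted: 19.6, 24.8, 25.5, 37.6, 38.0, 41.4, 43.1, 51.2, 52.1.
n = 9.
P25: r = 3 (integer) → 25.5.
P75: r = 7 (integer) → 43.1.
Difference: 43.1 − 25.5 = 17.6.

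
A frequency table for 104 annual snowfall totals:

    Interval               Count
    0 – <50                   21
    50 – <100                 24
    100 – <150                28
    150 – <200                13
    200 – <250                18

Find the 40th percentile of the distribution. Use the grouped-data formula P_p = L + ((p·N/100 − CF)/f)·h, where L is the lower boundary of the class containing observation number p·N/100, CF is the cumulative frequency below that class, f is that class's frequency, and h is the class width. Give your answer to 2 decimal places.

92.92

N = 104; target position k = 40/100 · 104 = 41.6.
Cumulative frequencies: 21, 45, 73, 86, 104.
Observation 41.6 falls in the class 50 – <100.
L = 50, CF = 21, f = 24, h = 50.
P40 = 50 + ((41.6 − 21)/24)·50 = 50 + 42.9167 = 92.9167.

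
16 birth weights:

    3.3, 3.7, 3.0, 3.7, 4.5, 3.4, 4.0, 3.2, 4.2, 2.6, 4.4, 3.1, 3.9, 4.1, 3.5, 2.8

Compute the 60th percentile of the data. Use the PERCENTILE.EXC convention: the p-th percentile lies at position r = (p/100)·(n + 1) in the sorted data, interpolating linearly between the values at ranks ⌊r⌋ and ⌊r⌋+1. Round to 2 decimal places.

Sorted: 2.6, 2.8, 3.0, 3.1, 3.2, 3.3, 3.4, 3.5, 3.7, 3.7, 3.9, 4.0, 4.1, 4.2, 4.4, 4.5.
n = 16.
r = (60/100)·(16 + 1) = 10.2.
Rank 10 is 3.7 and rank 11 is 3.9.
Interpolate: 3.7 + 0.2·(3.9 − 3.7) = 3.7 + 0.2·0.2 = 3.74.

3.74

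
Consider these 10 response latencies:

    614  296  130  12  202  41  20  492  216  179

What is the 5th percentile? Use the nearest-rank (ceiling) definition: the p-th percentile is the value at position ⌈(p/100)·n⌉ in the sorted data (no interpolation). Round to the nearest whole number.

Sorted: 12, 20, 41, 130, 179, 202, 216, 296, 492, 614.
n = 10.
Position = ⌈5/100 · 10⌉ = ⌈0.5⌉ = 1.
The value at rank 1 is 12.

12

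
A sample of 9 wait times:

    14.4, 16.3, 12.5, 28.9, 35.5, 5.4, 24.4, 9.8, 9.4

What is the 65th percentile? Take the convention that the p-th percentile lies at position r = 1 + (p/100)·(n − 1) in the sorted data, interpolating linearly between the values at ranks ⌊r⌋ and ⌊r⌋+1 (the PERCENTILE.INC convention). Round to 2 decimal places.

17.92

Sorted: 5.4, 9.4, 9.8, 12.5, 14.4, 16.3, 24.4, 28.9, 35.5.
n = 9.
r = 1 + (65/100)·(9 − 1) = 1 + 5.2 = 6.2.
Rank 6 is 16.3 and rank 7 is 24.4.
Interpolate: 16.3 + 0.2·(24.4 − 16.3) = 16.3 + 0.2·8.1 = 17.92.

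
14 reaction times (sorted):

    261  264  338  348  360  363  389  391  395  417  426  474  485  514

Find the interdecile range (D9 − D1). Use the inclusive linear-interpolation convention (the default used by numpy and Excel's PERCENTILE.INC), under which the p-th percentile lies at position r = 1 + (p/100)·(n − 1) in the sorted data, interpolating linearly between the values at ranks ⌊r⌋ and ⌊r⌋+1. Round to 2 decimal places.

195.50

n = 14.
P10: r = 2.3; ranks 2–3 are 264, 338; interpolating gives 286.2.
P90: r = 12.7; ranks 12–13 are 474, 485; interpolating gives 481.7.
Difference: 481.7 − 286.2 = 195.5.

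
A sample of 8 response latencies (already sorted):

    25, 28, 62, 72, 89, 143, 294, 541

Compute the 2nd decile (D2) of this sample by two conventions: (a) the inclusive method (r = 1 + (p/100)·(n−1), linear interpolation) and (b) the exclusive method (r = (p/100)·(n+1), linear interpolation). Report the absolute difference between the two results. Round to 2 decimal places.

14.20

n = 8.
(a) r = 2.4; between ranks 2 (28) and 3 (62): 41.6.
(b) r = 1.8; between ranks 1 (25) and 2 (28): 27.4.
|41.6 − 27.4| = 14.2.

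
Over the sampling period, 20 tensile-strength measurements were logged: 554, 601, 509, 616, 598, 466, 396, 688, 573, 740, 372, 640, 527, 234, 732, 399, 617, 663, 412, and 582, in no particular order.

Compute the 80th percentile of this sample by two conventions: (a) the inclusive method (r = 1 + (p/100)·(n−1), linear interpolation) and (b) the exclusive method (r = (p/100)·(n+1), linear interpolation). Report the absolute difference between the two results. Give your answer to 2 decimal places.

13.80

Sorted: 234, 372, 396, 399, 412, 466, 509, 527, 554, 573, 582, 598, 601, 616, 617, 640, 663, 688, 732, 740.
n = 20.
(a) r = 16.2; between ranks 16 (640) and 17 (663): 644.6.
(b) r = 16.8; between ranks 16 (640) and 17 (663): 658.4.
|644.6 − 658.4| = 13.8.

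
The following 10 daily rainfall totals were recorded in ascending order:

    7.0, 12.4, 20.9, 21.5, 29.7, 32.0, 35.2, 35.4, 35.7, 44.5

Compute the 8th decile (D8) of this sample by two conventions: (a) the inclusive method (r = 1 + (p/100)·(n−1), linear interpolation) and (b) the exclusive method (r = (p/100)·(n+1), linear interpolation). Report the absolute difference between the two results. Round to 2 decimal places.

0.18

n = 10.
(a) r = 8.2; between ranks 8 (35.4) and 9 (35.7): 35.46.
(b) r = 8.8; between ranks 8 (35.4) and 9 (35.7): 35.64.
|35.46 − 35.64| = 0.18.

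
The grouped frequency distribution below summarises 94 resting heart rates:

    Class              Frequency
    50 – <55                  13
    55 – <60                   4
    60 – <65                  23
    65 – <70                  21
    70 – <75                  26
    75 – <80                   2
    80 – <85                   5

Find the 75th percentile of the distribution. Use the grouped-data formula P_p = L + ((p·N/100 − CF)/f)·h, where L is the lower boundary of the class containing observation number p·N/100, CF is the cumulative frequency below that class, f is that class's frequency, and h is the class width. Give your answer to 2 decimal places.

71.83

N = 94; target position k = 75/100 · 94 = 70.5.
Cumulative frequencies: 13, 17, 40, 61, 87, 89, 94.
Observation 70.5 falls in the class 70 – <75.
L = 70, CF = 61, f = 26, h = 5.
P75 = 70 + ((70.5 − 61)/26)·5 = 70 + 1.82692 = 71.8269.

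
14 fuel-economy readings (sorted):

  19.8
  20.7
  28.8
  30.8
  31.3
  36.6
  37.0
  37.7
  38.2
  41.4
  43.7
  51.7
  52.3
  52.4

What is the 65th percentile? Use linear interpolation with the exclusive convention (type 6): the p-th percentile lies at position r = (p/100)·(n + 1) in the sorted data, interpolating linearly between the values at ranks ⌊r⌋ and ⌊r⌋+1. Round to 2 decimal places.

n = 14.
r = (65/100)·(14 + 1) = 9.75.
Rank 9 is 38.2 and rank 10 is 41.4.
Interpolate: 38.2 + 0.75·(41.4 − 38.2) = 38.2 + 0.75·3.2 = 40.6.

40.60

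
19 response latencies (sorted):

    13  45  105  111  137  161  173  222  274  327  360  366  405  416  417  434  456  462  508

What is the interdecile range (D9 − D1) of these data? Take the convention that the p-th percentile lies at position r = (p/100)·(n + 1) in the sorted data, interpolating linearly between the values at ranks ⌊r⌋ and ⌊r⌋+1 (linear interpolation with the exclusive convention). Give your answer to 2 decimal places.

417.00

n = 19.
P10: r = 2 (integer) → 45.
P90: r = 18 (integer) → 462.
Difference: 462 − 45 = 417.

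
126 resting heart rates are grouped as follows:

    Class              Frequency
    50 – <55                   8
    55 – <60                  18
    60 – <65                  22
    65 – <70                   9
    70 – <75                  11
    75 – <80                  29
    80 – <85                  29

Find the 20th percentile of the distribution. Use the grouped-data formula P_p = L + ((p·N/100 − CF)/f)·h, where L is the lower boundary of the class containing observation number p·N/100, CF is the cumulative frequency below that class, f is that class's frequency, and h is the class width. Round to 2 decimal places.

59.78

N = 126; target position k = 20/100 · 126 = 25.2.
Cumulative frequencies: 8, 26, 48, 57, 68, 97, 126.
Observation 25.2 falls in the class 55 – <60.
L = 55, CF = 8, f = 18, h = 5.
P20 = 55 + ((25.2 − 8)/18)·5 = 55 + 4.77778 = 59.7778.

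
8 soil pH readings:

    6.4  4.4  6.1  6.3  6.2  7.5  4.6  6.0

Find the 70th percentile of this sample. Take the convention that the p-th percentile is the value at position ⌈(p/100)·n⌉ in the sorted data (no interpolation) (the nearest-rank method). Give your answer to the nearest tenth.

6.3

Sorted: 4.4, 4.6, 6.0, 6.1, 6.2, 6.3, 6.4, 7.5.
n = 8.
Position = ⌈70/100 · 8⌉ = ⌈5.6⌉ = 6.
The value at rank 6 is 6.3.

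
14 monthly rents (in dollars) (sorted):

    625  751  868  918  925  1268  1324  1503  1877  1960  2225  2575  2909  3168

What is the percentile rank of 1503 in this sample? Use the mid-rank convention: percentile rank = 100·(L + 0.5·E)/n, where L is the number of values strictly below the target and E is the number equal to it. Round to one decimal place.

Count below 1503: L = 7; count equal: E = 1; n = 14.
Percentile rank = 100·(7 + 0.5·1)/14 = 100·7.5/14 = 53.57.

53.6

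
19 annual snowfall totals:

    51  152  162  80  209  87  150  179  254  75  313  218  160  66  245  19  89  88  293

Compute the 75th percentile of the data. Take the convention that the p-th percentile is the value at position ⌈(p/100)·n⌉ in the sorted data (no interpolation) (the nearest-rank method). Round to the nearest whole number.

218

Sorted: 19, 51, 66, 75, 80, 87, 88, 89, 150, 152, 160, 162, 179, 209, 218, 245, 254, 293, 313.
n = 19.
Position = ⌈75/100 · 19⌉ = ⌈14.25⌉ = 15.
The value at rank 15 is 218.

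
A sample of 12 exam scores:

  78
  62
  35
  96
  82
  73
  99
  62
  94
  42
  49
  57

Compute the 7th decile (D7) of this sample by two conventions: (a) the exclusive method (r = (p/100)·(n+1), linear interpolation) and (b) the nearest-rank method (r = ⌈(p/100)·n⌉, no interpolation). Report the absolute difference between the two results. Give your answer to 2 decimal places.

1.20

Sorted: 35, 42, 49, 57, 62, 62, 73, 78, 82, 94, 96, 99.
n = 12.
(a) r = 9.1; between ranks 9 (82) and 10 (94): 83.2.
(b) the nearest-rank method: rank 9 → 82.
|83.2 − 82| = 1.2.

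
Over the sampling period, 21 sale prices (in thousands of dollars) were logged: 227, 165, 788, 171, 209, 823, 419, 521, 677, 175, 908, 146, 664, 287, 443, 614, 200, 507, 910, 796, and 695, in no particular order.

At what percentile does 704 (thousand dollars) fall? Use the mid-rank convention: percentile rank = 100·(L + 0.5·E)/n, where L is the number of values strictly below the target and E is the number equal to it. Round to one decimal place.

76.2

Sorted: 146, 165, 171, 175, 200, 209, 227, 287, 419, 443, 507, 521, 614, 664, 677, 695, 788, 796, 823, 908, 910.
Count below 704: L = 16; count equal: E = 0; n = 21.
Percentile rank = 100·(16 + 0.5·0)/21 = 100·16/21 = 76.19.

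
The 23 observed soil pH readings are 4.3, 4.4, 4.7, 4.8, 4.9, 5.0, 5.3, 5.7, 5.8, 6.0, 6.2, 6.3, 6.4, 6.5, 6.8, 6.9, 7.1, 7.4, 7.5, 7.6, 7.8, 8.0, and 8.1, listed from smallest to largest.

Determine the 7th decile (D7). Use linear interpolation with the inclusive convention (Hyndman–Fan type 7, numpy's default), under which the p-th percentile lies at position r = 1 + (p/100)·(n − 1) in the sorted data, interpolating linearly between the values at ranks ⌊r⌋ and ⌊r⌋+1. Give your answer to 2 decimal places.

6.98

n = 23.
r = 1 + (70/100)·(23 − 1) = 1 + 15.4 = 16.4.
Rank 16 is 6.9 and rank 17 is 7.1.
Interpolate: 6.9 + 0.4·(7.1 − 6.9) = 6.9 + 0.4·0.2 = 6.98.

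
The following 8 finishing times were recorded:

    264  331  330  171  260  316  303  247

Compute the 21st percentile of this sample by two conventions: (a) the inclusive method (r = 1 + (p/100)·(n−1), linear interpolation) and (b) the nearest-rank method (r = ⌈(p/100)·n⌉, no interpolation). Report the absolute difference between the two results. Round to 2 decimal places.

Sorted: 171, 247, 260, 264, 303, 316, 330, 331.
n = 8.
(a) r = 2.47; between ranks 2 (247) and 3 (260): 253.11.
(b) the nearest-rank method: rank 2 → 247.
|253.11 − 247| = 6.11.

6.11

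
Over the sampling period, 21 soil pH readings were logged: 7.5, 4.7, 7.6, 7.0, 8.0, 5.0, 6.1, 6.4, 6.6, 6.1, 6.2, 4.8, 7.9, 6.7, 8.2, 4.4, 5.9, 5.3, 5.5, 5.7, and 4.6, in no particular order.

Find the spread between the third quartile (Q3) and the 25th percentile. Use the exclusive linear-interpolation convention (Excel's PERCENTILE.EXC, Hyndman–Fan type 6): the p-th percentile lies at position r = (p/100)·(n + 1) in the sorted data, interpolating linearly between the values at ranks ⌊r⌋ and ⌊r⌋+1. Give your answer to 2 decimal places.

2.10

Sorted: 4.4, 4.6, 4.7, 4.8, 5.0, 5.3, 5.5, 5.7, 5.9, 6.1, 6.1, 6.2, 6.4, 6.6, 6.7, 7.0, 7.5, 7.6, 7.9, 8.0, 8.2.
n = 21.
P25: r = 5.5; ranks 5–6 are 5.0, 5.3; interpolating gives 5.15.
P75: r = 16.5; ranks 16–17 are 7.0, 7.5; interpolating gives 7.25.
Difference: 7.25 − 5.15 = 2.1.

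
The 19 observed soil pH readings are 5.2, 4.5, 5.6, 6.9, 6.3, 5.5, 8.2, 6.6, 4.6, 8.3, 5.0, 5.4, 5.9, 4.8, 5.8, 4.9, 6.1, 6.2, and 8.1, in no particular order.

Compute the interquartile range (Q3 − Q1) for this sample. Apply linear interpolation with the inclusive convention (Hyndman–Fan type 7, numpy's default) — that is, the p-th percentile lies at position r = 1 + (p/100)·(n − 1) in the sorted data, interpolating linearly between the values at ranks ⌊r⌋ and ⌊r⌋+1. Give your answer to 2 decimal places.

1.35

Sorted: 4.5, 4.6, 4.8, 4.9, 5.0, 5.2, 5.4, 5.5, 5.6, 5.8, 5.9, 6.1, 6.2, 6.3, 6.6, 6.9, 8.1, 8.2, 8.3.
n = 19.
P25: r = 5.5; ranks 5–6 are 5.0, 5.2; interpolating gives 5.1.
P75: r = 14.5; ranks 14–15 are 6.3, 6.6; interpolating gives 6.45.
Difference: 6.45 − 5.1 = 1.35.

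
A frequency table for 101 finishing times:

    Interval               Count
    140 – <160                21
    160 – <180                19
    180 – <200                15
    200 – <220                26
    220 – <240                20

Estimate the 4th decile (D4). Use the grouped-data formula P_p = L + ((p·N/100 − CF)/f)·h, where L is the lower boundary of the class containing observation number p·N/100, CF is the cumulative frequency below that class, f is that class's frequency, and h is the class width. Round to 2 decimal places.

180.53

N = 101; target position k = 40/100 · 101 = 40.4.
Cumulative frequencies: 21, 40, 55, 81, 101.
Observation 40.4 falls in the class 180 – <200.
L = 180, CF = 40, f = 15, h = 20.
P40 = 180 + ((40.4 − 40)/15)·20 = 180 + 0.533333 = 180.533.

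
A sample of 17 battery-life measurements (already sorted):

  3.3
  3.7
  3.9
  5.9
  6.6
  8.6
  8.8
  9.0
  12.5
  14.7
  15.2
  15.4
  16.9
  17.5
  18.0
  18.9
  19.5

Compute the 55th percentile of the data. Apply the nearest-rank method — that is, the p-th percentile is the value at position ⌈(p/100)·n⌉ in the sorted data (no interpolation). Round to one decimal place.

14.7

n = 17.
Position = ⌈55/100 · 17⌉ = ⌈9.35⌉ = 10.
The value at rank 10 is 14.7.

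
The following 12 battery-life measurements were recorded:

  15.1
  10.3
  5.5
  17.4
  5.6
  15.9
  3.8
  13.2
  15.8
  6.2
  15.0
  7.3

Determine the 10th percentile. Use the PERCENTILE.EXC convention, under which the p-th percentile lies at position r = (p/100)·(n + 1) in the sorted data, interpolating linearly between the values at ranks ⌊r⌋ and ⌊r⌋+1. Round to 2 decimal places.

4.31

Sorted: 3.8, 5.5, 5.6, 6.2, 7.3, 10.3, 13.2, 15.0, 15.1, 15.8, 15.9, 17.4.
n = 12.
r = (10/100)·(12 + 1) = 1.3.
Rank 1 is 3.8 and rank 2 is 5.5.
Interpolate: 3.8 + 0.3·(5.5 − 3.8) = 3.8 + 0.3·1.7 = 4.31.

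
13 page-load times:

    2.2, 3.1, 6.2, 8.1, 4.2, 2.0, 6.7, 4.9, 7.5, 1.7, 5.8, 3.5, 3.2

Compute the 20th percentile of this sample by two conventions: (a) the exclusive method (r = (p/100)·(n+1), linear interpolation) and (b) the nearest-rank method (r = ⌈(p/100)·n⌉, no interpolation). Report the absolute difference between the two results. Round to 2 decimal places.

Sorted: 1.7, 2.0, 2.2, 3.1, 3.2, 3.5, 4.2, 4.9, 5.8, 6.2, 6.7, 7.5, 8.1.
n = 13.
(a) r = 2.8; between ranks 2 (2.0) and 3 (2.2): 2.16.
(b) the nearest-rank method: rank 3 → 2.2.
|2.16 − 2.2| = 0.04.

0.04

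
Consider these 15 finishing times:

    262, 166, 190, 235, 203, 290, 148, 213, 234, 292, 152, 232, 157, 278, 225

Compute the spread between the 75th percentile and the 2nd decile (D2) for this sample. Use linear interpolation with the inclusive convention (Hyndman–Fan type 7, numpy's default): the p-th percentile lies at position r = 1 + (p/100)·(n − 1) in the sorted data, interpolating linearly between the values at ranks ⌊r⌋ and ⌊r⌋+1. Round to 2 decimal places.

Sorted: 148, 152, 157, 166, 190, 203, 213, 225, 232, 234, 235, 262, 278, 290, 292.
n = 15.
P20: r = 3.8; ranks 3–4 are 157, 166; interpolating gives 164.2.
P75: r = 11.5; ranks 11–12 are 235, 262; interpolating gives 248.5.
Difference: 248.5 − 164.2 = 84.3.

84.30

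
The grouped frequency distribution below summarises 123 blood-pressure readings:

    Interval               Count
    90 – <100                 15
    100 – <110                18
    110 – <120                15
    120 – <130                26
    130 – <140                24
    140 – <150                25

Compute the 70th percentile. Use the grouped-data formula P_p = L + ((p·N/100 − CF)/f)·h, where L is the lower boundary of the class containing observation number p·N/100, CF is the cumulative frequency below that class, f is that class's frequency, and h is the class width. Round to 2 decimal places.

135.04

N = 123; target position k = 70/100 · 123 = 86.1.
Cumulative frequencies: 15, 33, 48, 74, 98, 123.
Observation 86.1 falls in the class 130 – <140.
L = 130, CF = 74, f = 24, h = 10.
P70 = 130 + ((86.1 − 74)/24)·10 = 130 + 5.04167 = 135.042.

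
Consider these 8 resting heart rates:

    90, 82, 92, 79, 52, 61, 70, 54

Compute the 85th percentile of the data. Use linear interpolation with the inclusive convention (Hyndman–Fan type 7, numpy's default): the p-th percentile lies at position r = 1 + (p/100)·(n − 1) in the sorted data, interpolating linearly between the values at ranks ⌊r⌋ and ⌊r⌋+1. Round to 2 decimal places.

Sorted: 52, 54, 61, 70, 79, 82, 90, 92.
n = 8.
r = 1 + (85/100)·(8 − 1) = 1 + 5.95 = 6.95.
Rank 6 is 82 and rank 7 is 90.
Interpolate: 82 + 0.95·(90 − 82) = 82 + 0.95·8 = 89.6.

89.60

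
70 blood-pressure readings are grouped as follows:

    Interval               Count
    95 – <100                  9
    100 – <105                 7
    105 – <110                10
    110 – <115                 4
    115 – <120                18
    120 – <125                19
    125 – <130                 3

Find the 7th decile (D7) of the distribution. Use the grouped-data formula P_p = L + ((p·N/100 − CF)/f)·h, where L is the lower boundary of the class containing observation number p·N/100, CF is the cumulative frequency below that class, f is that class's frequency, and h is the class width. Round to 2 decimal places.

N = 70; target position k = 70/100 · 70 = 49.
Cumulative frequencies: 9, 16, 26, 30, 48, 67, 70.
Observation 49 falls in the class 120 – <125.
L = 120, CF = 48, f = 19, h = 5.
P70 = 120 + ((49 − 48)/19)·5 = 120 + 0.263158 = 120.263.

120.26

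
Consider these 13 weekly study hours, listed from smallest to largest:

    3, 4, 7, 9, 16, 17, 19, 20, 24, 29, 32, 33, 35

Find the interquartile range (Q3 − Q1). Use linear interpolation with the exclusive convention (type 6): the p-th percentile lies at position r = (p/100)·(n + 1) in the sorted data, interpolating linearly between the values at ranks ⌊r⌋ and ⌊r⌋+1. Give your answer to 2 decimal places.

n = 13.
P25: r = 3.5; ranks 3–4 are 7, 9; interpolating gives 8.
P75: r = 10.5; ranks 10–11 are 29, 32; interpolating gives 30.5.
Difference: 30.5 − 8 = 22.5.

22.50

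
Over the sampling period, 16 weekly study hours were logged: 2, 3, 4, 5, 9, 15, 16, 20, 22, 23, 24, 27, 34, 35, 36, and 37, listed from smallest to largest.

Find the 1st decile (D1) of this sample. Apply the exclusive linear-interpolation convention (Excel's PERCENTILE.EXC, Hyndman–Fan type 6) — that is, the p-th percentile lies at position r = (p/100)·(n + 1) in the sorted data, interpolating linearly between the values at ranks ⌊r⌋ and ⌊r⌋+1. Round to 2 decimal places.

n = 16.
r = (10/100)·(16 + 1) = 1.7.
Rank 1 is 2 and rank 2 is 3.
Interpolate: 2 + 0.7·(3 − 2) = 2 + 0.7·1 = 2.7.

2.70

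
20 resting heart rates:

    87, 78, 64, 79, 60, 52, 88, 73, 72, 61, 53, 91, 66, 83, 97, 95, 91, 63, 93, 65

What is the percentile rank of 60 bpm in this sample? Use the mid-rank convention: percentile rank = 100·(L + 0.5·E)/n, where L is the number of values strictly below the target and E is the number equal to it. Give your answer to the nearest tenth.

12.5

Sorted: 52, 53, 60, 61, 63, 64, 65, 66, 72, 73, 78, 79, 83, 87, 88, 91, 91, 93, 95, 97.
Count below 60: L = 2; count equal: E = 1; n = 20.
Percentile rank = 100·(2 + 0.5·1)/20 = 100·2.5/20 = 12.5.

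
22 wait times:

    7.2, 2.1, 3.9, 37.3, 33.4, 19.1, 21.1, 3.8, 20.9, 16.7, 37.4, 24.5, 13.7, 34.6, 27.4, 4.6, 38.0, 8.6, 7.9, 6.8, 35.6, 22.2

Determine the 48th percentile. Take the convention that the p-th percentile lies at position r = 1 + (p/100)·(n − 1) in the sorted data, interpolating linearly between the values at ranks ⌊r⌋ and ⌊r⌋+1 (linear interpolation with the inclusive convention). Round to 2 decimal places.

Sorted: 2.1, 3.8, 3.9, 4.6, 6.8, 7.2, 7.9, 8.6, 13.7, 16.7, 19.1, 20.9, 21.1, 22.2, 24.5, 27.4, 33.4, 34.6, 35.6, 37.3, 37.4, 38.0.
n = 22.
r = 1 + (48/100)·(22 − 1) = 1 + 10.08 = 11.08.
Rank 11 is 19.1 and rank 12 is 20.9.
Interpolate: 19.1 + 0.08·(20.9 − 19.1) = 19.1 + 0.08·1.8 = 19.244.

19.24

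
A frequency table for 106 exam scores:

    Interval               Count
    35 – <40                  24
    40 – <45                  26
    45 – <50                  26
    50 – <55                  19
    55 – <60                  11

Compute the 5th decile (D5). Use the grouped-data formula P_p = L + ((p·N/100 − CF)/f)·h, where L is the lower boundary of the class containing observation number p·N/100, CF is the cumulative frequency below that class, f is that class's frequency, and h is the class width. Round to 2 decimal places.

N = 106; target position k = 50/100 · 106 = 53.
Cumulative frequencies: 24, 50, 76, 95, 106.
Observation 53 falls in the class 45 – <50.
L = 45, CF = 50, f = 26, h = 5.
P50 = 45 + ((53 − 50)/26)·5 = 45 + 0.576923 = 45.5769.

45.58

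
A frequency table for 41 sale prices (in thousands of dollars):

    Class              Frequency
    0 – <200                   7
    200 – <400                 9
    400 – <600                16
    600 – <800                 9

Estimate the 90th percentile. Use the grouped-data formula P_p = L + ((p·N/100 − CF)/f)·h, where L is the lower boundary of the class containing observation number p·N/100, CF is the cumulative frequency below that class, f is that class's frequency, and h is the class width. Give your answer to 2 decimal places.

708.89

N = 41; target position k = 90/100 · 41 = 36.9.
Cumulative frequencies: 7, 16, 32, 41.
Observation 36.9 falls in the class 600 – <800.
L = 600, CF = 32, f = 9, h = 200.
P90 = 600 + ((36.9 − 32)/9)·200 = 600 + 108.889 = 708.889.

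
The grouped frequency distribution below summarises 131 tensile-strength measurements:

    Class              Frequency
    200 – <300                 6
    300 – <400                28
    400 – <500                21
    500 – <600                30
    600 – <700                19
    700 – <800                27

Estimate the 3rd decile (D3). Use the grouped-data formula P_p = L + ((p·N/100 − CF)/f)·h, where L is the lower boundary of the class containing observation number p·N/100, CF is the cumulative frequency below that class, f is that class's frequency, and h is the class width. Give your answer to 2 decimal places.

425.24

N = 131; target position k = 30/100 · 131 = 39.3.
Cumulative frequencies: 6, 34, 55, 85, 104, 131.
Observation 39.3 falls in the class 400 – <500.
L = 400, CF = 34, f = 21, h = 100.
P30 = 400 + ((39.3 − 34)/21)·100 = 400 + 25.2381 = 425.238.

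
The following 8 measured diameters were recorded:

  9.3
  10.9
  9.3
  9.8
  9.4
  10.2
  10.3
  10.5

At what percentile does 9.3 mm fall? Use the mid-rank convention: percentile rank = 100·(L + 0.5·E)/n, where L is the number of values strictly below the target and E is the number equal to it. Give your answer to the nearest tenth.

Sorted: 9.3, 9.3, 9.4, 9.8, 10.2, 10.3, 10.5, 10.9.
Count below 9.3: L = 0; count equal: E = 2; n = 8.
Percentile rank = 100·(0 + 0.5·2)/8 = 100·1/8 = 12.5.

12.5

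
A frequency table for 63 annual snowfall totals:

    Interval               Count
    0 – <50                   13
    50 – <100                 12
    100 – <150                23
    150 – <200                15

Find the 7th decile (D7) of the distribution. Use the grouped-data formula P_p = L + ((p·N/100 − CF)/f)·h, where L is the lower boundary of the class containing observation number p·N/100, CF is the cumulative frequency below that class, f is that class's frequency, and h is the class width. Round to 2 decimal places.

N = 63; target position k = 70/100 · 63 = 44.1.
Cumulative frequencies: 13, 25, 48, 63.
Observation 44.1 falls in the class 100 – <150.
L = 100, CF = 25, f = 23, h = 50.
P70 = 100 + ((44.1 − 25)/23)·50 = 100 + 41.5217 = 141.522.

141.52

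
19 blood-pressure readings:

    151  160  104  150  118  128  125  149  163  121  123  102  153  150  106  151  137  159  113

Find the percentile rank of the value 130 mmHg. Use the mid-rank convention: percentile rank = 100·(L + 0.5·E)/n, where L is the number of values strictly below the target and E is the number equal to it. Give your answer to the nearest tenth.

Sorted: 102, 104, 106, 113, 118, 121, 123, 125, 128, 137, 149, 150, 150, 151, 151, 153, 159, 160, 163.
Count below 130: L = 9; count equal: E = 0; n = 19.
Percentile rank = 100·(9 + 0.5·0)/19 = 100·9/19 = 47.37.

47.4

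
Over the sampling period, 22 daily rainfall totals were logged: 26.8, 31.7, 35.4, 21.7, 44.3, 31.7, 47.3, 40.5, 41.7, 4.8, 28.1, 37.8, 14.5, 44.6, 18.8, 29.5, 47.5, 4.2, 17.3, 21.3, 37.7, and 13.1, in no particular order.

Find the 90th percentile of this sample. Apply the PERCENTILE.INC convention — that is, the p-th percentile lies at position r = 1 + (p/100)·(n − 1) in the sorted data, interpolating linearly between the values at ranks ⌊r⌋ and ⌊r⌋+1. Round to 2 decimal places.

44.57

Sorted: 4.2, 4.8, 13.1, 14.5, 17.3, 18.8, 21.3, 21.7, 26.8, 28.1, 29.5, 31.7, 31.7, 35.4, 37.7, 37.8, 40.5, 41.7, 44.3, 44.6, 47.3, 47.5.
n = 22.
r = 1 + (90/100)·(22 − 1) = 1 + 18.9 = 19.9.
Rank 19 is 44.3 and rank 20 is 44.6.
Interpolate: 44.3 + 0.9·(44.6 − 44.3) = 44.3 + 0.9·0.3 = 44.57.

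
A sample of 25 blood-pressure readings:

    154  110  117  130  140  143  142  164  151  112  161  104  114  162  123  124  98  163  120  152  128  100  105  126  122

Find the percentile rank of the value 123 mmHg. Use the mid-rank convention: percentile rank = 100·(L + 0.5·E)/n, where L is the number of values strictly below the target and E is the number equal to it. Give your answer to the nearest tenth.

42.0

Sorted: 98, 100, 104, 105, 110, 112, 114, 117, 120, 122, 123, 124, 126, 128, 130, 140, 142, 143, 151, 152, 154, 161, 162, 163, 164.
Count below 123: L = 10; count equal: E = 1; n = 25.
Percentile rank = 100·(10 + 0.5·1)/25 = 100·10.5/25 = 42.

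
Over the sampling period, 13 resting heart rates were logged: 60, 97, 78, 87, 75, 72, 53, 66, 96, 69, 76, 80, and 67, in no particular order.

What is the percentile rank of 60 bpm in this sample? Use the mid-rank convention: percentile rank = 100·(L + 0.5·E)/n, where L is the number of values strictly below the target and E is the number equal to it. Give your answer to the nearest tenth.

Sorted: 53, 60, 66, 67, 69, 72, 75, 76, 78, 80, 87, 96, 97.
Count below 60: L = 1; count equal: E = 1; n = 13.
Percentile rank = 100·(1 + 0.5·1)/13 = 100·1.5/13 = 11.54.

11.5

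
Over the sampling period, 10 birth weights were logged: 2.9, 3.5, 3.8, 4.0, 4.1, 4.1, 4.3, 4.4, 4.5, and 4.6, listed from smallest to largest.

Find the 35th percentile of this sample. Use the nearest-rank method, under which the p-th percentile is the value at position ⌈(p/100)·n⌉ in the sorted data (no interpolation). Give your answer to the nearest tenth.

4.0

n = 10.
Position = ⌈35/100 · 10⌉ = ⌈3.5⌉ = 4.
The value at rank 4 is 4.0.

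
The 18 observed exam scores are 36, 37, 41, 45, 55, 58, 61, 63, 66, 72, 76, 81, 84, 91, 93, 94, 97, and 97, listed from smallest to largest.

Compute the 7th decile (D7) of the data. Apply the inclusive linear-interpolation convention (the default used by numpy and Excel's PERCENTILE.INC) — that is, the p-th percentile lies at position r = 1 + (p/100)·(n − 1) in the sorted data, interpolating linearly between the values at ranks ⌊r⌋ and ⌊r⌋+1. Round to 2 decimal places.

n = 18.
r = 1 + (70/100)·(18 − 1) = 1 + 11.9 = 12.9.
Rank 12 is 81 and rank 13 is 84.
Interpolate: 81 + 0.9·(84 − 81) = 81 + 0.9·3 = 83.7.

83.70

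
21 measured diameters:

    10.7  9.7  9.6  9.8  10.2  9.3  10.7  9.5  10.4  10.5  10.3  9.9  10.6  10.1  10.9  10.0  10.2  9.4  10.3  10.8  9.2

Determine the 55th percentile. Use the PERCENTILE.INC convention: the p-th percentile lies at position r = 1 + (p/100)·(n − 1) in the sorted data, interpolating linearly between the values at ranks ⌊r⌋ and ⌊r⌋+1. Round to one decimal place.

Sorted: 9.2, 9.3, 9.4, 9.5, 9.6, 9.7, 9.8, 9.9, 10.0, 10.1, 10.2, 10.2, 10.3, 10.3, 10.4, 10.5, 10.6, 10.7, 10.7, 10.8, 10.9.
n = 21.
r = 1 + (55/100)·(21 − 1) = 1 + 11 = 12.
r is an integer, so P55 is the value at rank 12: 10.2.

10.2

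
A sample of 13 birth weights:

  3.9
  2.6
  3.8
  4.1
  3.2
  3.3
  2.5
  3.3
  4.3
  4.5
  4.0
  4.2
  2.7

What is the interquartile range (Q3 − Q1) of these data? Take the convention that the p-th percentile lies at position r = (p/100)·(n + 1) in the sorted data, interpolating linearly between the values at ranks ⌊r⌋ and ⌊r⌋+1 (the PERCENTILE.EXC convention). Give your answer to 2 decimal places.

Sorted: 2.5, 2.6, 2.7, 3.2, 3.3, 3.3, 3.8, 3.9, 4.0, 4.1, 4.2, 4.3, 4.5.
n = 13.
P25: r = 3.5; ranks 3–4 are 2.7, 3.2; interpolating gives 2.95.
P75: r = 10.5; ranks 10–11 are 4.1, 4.2; interpolating gives 4.15.
Difference: 4.15 − 2.95 = 1.2.

1.20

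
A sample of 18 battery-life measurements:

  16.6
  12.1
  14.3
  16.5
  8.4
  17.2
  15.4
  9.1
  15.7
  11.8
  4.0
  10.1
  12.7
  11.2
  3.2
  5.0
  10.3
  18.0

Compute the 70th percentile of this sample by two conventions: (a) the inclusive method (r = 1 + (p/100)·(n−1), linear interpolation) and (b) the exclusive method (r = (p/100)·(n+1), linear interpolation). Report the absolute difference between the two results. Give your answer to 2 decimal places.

0.20

Sorted: 3.2, 4.0, 5.0, 8.4, 9.1, 10.1, 10.3, 11.2, 11.8, 12.1, 12.7, 14.3, 15.4, 15.7, 16.5, 16.6, 17.2, 18.0.
n = 18.
(a) r = 12.9; between ranks 12 (14.3) and 13 (15.4): 15.29.
(b) r = 13.3; between ranks 13 (15.4) and 14 (15.7): 15.49.
|15.29 − 15.49| = 0.2.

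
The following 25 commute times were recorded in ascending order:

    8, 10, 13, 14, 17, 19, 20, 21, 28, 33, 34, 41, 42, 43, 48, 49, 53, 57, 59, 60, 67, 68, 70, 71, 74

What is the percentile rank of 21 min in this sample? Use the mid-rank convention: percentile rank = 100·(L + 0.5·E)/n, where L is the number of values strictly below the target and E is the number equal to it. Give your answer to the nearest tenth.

Count below 21: L = 7; count equal: E = 1; n = 25.
Percentile rank = 100·(7 + 0.5·1)/25 = 100·7.5/25 = 30.

30.0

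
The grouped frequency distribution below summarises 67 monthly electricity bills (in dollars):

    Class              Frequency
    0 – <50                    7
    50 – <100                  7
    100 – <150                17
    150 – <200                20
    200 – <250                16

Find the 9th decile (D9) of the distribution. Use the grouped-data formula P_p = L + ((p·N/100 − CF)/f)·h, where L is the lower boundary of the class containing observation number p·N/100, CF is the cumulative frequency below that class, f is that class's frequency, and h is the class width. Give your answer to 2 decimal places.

229.06

N = 67; target position k = 90/100 · 67 = 60.3.
Cumulative frequencies: 7, 14, 31, 51, 67.
Observation 60.3 falls in the class 200 – <250.
L = 200, CF = 51, f = 16, h = 50.
P90 = 200 + ((60.3 − 51)/16)·50 = 200 + 29.0625 = 229.062.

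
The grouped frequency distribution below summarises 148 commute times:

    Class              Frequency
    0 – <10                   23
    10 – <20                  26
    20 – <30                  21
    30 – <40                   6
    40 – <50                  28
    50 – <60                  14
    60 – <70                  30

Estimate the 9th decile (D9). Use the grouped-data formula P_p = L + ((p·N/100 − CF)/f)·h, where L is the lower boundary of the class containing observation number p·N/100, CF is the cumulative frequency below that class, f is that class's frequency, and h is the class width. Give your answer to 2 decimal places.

N = 148; target position k = 90/100 · 148 = 133.2.
Cumulative frequencies: 23, 49, 70, 76, 104, 118, 148.
Observation 133.2 falls in the class 60 – <70.
L = 60, CF = 118, f = 30, h = 10.
P90 = 60 + ((133.2 − 118)/30)·10 = 60 + 5.06667 = 65.0667.

65.07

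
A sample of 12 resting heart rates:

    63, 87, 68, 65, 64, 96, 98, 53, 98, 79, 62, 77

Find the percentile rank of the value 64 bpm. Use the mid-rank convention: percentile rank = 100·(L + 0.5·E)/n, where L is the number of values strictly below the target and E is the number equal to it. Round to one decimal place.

29.2

Sorted: 53, 62, 63, 64, 65, 68, 77, 79, 87, 96, 98, 98.
Count below 64: L = 3; count equal: E = 1; n = 12.
Percentile rank = 100·(3 + 0.5·1)/12 = 100·3.5/12 = 29.17.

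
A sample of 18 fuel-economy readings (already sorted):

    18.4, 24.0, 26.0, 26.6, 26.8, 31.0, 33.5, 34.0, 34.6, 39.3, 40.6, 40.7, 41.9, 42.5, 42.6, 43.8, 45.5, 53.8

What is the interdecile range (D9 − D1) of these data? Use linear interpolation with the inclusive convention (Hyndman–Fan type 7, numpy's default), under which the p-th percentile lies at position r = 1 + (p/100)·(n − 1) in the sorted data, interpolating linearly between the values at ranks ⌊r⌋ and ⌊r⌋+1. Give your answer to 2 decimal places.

n = 18.
P10: r = 2.7; ranks 2–3 are 24.0, 26.0; interpolating gives 25.4.
P90: r = 16.3; ranks 16–17 are 43.8, 45.5; interpolating gives 44.31.
Difference: 44.31 − 25.4 = 18.91.

18.91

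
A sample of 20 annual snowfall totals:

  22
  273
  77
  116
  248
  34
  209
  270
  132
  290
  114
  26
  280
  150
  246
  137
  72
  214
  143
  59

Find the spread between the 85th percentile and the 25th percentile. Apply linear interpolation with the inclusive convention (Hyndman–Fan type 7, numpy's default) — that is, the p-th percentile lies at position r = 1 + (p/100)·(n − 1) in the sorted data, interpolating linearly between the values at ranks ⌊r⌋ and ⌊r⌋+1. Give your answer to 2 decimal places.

Sorted: 22, 26, 34, 59, 72, 77, 114, 116, 132, 137, 143, 150, 209, 214, 246, 248, 270, 273, 280, 290.
n = 20.
P25: r = 5.75; ranks 5–6 are 72, 77; interpolating gives 75.75.
P85: r = 17.15; ranks 17–18 are 270, 273; interpolating gives 270.45.
Difference: 270.45 − 75.75 = 194.7.

194.70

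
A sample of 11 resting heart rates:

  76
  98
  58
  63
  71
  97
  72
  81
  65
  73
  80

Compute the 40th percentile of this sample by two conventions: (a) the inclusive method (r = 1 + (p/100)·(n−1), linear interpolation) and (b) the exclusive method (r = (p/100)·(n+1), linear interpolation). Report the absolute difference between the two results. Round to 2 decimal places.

0.20

Sorted: 58, 63, 65, 71, 72, 73, 76, 80, 81, 97, 98.
n = 11.
(a) r = 5 → value at rank 5 = 72.
(b) r = 4.8; between ranks 4 (71) and 5 (72): 71.8.
|72 − 71.8| = 0.2.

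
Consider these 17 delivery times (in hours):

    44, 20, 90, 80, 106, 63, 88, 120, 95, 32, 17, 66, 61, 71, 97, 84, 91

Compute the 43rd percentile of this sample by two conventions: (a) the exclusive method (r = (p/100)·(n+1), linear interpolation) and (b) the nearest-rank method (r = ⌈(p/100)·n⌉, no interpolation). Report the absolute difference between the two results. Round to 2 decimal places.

Sorted: 17, 20, 32, 44, 61, 63, 66, 71, 80, 84, 88, 90, 91, 95, 97, 106, 120.
n = 17.
(a) r = 7.74; between ranks 7 (66) and 8 (71): 69.7.
(b) the nearest-rank method: rank 8 → 71.
|69.7 − 71| = 1.3.

1.30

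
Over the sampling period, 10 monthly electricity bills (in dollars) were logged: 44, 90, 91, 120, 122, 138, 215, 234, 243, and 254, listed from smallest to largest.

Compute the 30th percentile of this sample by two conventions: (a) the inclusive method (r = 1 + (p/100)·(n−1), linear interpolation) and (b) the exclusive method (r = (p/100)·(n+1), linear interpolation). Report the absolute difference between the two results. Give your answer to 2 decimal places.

n = 10.
(a) r = 3.7; between ranks 3 (91) and 4 (120): 111.3.
(b) r = 3.3; between ranks 3 (91) and 4 (120): 99.7.
|111.3 − 99.7| = 11.6.

11.60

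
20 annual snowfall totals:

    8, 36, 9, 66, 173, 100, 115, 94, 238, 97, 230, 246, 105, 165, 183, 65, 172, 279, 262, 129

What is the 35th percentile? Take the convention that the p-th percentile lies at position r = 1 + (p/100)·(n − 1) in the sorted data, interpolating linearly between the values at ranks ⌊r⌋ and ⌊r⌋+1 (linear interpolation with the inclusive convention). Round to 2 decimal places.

98.95

Sorted: 8, 9, 36, 65, 66, 94, 97, 100, 105, 115, 129, 165, 172, 173, 183, 230, 238, 246, 262, 279.
n = 20.
r = 1 + (35/100)·(20 − 1) = 1 + 6.65 = 7.65.
Rank 7 is 97 and rank 8 is 100.
Interpolate: 97 + 0.65·(100 − 97) = 97 + 0.65·3 = 98.95.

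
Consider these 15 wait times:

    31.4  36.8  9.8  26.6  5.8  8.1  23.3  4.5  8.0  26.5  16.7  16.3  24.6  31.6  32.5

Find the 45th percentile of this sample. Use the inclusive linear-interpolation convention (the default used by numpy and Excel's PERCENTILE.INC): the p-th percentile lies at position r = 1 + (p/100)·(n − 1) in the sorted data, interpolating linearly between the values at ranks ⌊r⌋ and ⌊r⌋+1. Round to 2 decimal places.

Sorted: 4.5, 5.8, 8.0, 8.1, 9.8, 16.3, 16.7, 23.3, 24.6, 26.5, 26.6, 31.4, 31.6, 32.5, 36.8.
n = 15.
r = 1 + (45/100)·(15 − 1) = 1 + 6.3 = 7.3.
Rank 7 is 16.7 and rank 8 is 23.3.
Interpolate: 16.7 + 0.3·(23.3 − 16.7) = 16.7 + 0.3·6.6 = 18.68.

18.68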